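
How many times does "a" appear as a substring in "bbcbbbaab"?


Searching for "a" in "bbcbbbaab"
Scanning each position:
  Position 0: "b" => no
  Position 1: "b" => no
  Position 2: "c" => no
  Position 3: "b" => no
  Position 4: "b" => no
  Position 5: "b" => no
  Position 6: "a" => MATCH
  Position 7: "a" => MATCH
  Position 8: "b" => no
Total occurrences: 2

2


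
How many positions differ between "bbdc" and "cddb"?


Comparing "bbdc" and "cddb" position by position:
  Position 0: 'b' vs 'c' => DIFFER
  Position 1: 'b' vs 'd' => DIFFER
  Position 2: 'd' vs 'd' => same
  Position 3: 'c' vs 'b' => DIFFER
Positions that differ: 3

3


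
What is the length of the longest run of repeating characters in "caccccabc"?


Input: "caccccabc"
Scanning for longest run:
  Position 1 ('a'): new char, reset run to 1
  Position 2 ('c'): new char, reset run to 1
  Position 3 ('c'): continues run of 'c', length=2
  Position 4 ('c'): continues run of 'c', length=3
  Position 5 ('c'): continues run of 'c', length=4
  Position 6 ('a'): new char, reset run to 1
  Position 7 ('b'): new char, reset run to 1
  Position 8 ('c'): new char, reset run to 1
Longest run: 'c' with length 4

4


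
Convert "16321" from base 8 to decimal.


Input: "16321" in base 8
Positional expansion:
  Digit '1' (value 1) x 8^4 = 4096
  Digit '6' (value 6) x 8^3 = 3072
  Digit '3' (value 3) x 8^2 = 192
  Digit '2' (value 2) x 8^1 = 16
  Digit '1' (value 1) x 8^0 = 1
Sum = 7377

7377


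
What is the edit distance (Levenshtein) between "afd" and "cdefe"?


Computing edit distance: "afd" -> "cdefe"
DP table:
           c    d    e    f    e
      0    1    2    3    4    5
  a   1    1    2    3    4    5
  f   2    2    2    3    3    4
  d   3    3    2    3    4    4
Edit distance = dp[3][5] = 4

4


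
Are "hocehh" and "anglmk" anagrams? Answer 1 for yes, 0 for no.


Strings: "hocehh", "anglmk"
Sorted first:  cehhho
Sorted second: agklmn
Differ at position 0: 'c' vs 'a' => not anagrams

0


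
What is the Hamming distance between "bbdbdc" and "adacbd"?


Comparing "bbdbdc" and "adacbd" position by position:
  Position 0: 'b' vs 'a' => differ
  Position 1: 'b' vs 'd' => differ
  Position 2: 'd' vs 'a' => differ
  Position 3: 'b' vs 'c' => differ
  Position 4: 'd' vs 'b' => differ
  Position 5: 'c' vs 'd' => differ
Total differences (Hamming distance): 6

6


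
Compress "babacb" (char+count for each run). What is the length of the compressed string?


Input: babacb
Runs:
  'b' x 1 => "b1"
  'a' x 1 => "a1"
  'b' x 1 => "b1"
  'a' x 1 => "a1"
  'c' x 1 => "c1"
  'b' x 1 => "b1"
Compressed: "b1a1b1a1c1b1"
Compressed length: 12

12


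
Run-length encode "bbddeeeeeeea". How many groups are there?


Input: bbddeeeeeeea
Scanning for consecutive runs:
  Group 1: 'b' x 2 (positions 0-1)
  Group 2: 'd' x 2 (positions 2-3)
  Group 3: 'e' x 7 (positions 4-10)
  Group 4: 'a' x 1 (positions 11-11)
Total groups: 4

4


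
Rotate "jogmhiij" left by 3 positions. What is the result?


Input: "jogmhiij", rotate left by 3
First 3 characters: "jog"
Remaining characters: "mhiij"
Concatenate remaining + first: "mhiij" + "jog" = "mhiijjog"

mhiijjog


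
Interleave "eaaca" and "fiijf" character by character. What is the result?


Interleaving "eaaca" and "fiijf":
  Position 0: 'e' from first, 'f' from second => "ef"
  Position 1: 'a' from first, 'i' from second => "ai"
  Position 2: 'a' from first, 'i' from second => "ai"
  Position 3: 'c' from first, 'j' from second => "cj"
  Position 4: 'a' from first, 'f' from second => "af"
Result: efaiaicjaf

efaiaicjaf


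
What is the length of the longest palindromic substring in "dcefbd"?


Input: "dcefbd"
Checking substrings for palindromes:
  No multi-char palindromic substrings found
Longest palindromic substring: "d" with length 1

1


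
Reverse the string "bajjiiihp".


Input: bajjiiihp
Reading characters right to left:
  Position 8: 'p'
  Position 7: 'h'
  Position 6: 'i'
  Position 5: 'i'
  Position 4: 'i'
  Position 3: 'j'
  Position 2: 'j'
  Position 1: 'a'
  Position 0: 'b'
Reversed: phiiijjab

phiiijjab


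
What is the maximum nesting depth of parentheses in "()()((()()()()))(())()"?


Input: "()()((()()()()))(())()"
Tracking depth:
  Position 0 '(': depth becomes 1
  Position 1 ')': depth becomes 0
  Position 2 '(': depth becomes 1
  Position 3 ')': depth becomes 0
  Position 4 '(': depth becomes 1
  Position 5 '(': depth becomes 2
  Position 6 '(': depth becomes 3
  Position 7 ')': depth becomes 2
  Position 8 '(': depth becomes 3
  Position 9 ')': depth becomes 2
  Position 10 '(': depth becomes 3
  Position 11 ')': depth becomes 2
  Position 12 '(': depth becomes 3
  Position 13 ')': depth becomes 2
  Position 14 ')': depth becomes 1
  Position 15 ')': depth becomes 0
  Position 16 '(': depth becomes 1
  Position 17 '(': depth becomes 2
  Position 18 ')': depth becomes 1
  Position 19 ')': depth becomes 0
  Position 20 '(': depth becomes 1
  Position 21 ')': depth becomes 0
Maximum depth reached: 3

3


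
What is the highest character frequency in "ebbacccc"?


Input: ebbacccc
Character counts:
  'a': 1
  'b': 2
  'c': 4
  'e': 1
Maximum frequency: 4

4


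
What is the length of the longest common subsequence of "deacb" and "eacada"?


LCS of "deacb" and "eacada"
DP table:
           e    a    c    a    d    a
      0    0    0    0    0    0    0
  d   0    0    0    0    0    1    1
  e   0    1    1    1    1    1    1
  a   0    1    2    2    2    2    2
  c   0    1    2    3    3    3    3
  b   0    1    2    3    3    3    3
LCS length = dp[5][6] = 3

3


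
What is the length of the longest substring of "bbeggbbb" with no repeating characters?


Input: "bbeggbbb"
Sliding window (track last position of each char):
  Position 0 ('b'): window [0,0] length 1 -- new best
  Position 1 ('b'): repeat (last at 0), move window start to 1
  Position 1 ('b'): window [1,1] length 1
  Position 2 ('e'): window [1,2] length 2 -- new best
  Position 3 ('g'): window [1,3] length 3 -- new best
  Position 4 ('g'): repeat (last at 3), move window start to 4
  Position 4 ('g'): window [4,4] length 1
  Position 5 ('b'): window [4,5] length 2
  Position 6 ('b'): repeat (last at 5), move window start to 6
  Position 6 ('b'): window [6,6] length 1
  Position 7 ('b'): repeat (last at 6), move window start to 7
  Position 7 ('b'): window [7,7] length 1
Longest substring with no repeats: "beg" with length 3

3


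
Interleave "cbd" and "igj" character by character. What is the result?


Interleaving "cbd" and "igj":
  Position 0: 'c' from first, 'i' from second => "ci"
  Position 1: 'b' from first, 'g' from second => "bg"
  Position 2: 'd' from first, 'j' from second => "dj"
Result: cibgdj

cibgdj


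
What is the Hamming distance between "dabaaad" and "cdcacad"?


Comparing "dabaaad" and "cdcacad" position by position:
  Position 0: 'd' vs 'c' => differ
  Position 1: 'a' vs 'd' => differ
  Position 2: 'b' vs 'c' => differ
  Position 3: 'a' vs 'a' => same
  Position 4: 'a' vs 'c' => differ
  Position 5: 'a' vs 'a' => same
  Position 6: 'd' vs 'd' => same
Total differences (Hamming distance): 4

4


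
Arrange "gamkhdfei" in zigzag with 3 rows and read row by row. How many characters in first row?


Zigzag "gamkhdfei" into 3 rows:
Placing characters:
  'g' => row 0
  'a' => row 1
  'm' => row 2
  'k' => row 1
  'h' => row 0
  'd' => row 1
  'f' => row 2
  'e' => row 1
  'i' => row 0
Rows:
  Row 0: "ghi"
  Row 1: "akde"
  Row 2: "mf"
First row length: 3

3


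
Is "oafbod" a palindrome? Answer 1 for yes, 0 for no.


Input: oafbod
Reversed: dobfao
  Compare pos 0 ('o') with pos 5 ('d'): MISMATCH
  Compare pos 1 ('a') with pos 4 ('o'): MISMATCH
  Compare pos 2 ('f') with pos 3 ('b'): MISMATCH
Result: not a palindrome

0


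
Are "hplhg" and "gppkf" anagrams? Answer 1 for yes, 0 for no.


Strings: "hplhg", "gppkf"
Sorted first:  ghhlp
Sorted second: fgkpp
Differ at position 0: 'g' vs 'f' => not anagrams

0


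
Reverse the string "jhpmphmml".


Input: jhpmphmml
Reading characters right to left:
  Position 8: 'l'
  Position 7: 'm'
  Position 6: 'm'
  Position 5: 'h'
  Position 4: 'p'
  Position 3: 'm'
  Position 2: 'p'
  Position 1: 'h'
  Position 0: 'j'
Reversed: lmmhpmphj

lmmhpmphj


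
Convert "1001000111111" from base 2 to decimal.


Input: "1001000111111" in base 2
Positional expansion:
  Digit '1' (value 1) x 2^12 = 4096
  Digit '0' (value 0) x 2^11 = 0
  Digit '0' (value 0) x 2^10 = 0
  Digit '1' (value 1) x 2^9 = 512
  Digit '0' (value 0) x 2^8 = 0
  Digit '0' (value 0) x 2^7 = 0
  Digit '0' (value 0) x 2^6 = 0
  Digit '1' (value 1) x 2^5 = 32
  Digit '1' (value 1) x 2^4 = 16
  Digit '1' (value 1) x 2^3 = 8
  Digit '1' (value 1) x 2^2 = 4
  Digit '1' (value 1) x 2^1 = 2
  Digit '1' (value 1) x 2^0 = 1
Sum = 4671

4671


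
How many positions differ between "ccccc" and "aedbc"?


Comparing "ccccc" and "aedbc" position by position:
  Position 0: 'c' vs 'a' => DIFFER
  Position 1: 'c' vs 'e' => DIFFER
  Position 2: 'c' vs 'd' => DIFFER
  Position 3: 'c' vs 'b' => DIFFER
  Position 4: 'c' vs 'c' => same
Positions that differ: 4

4


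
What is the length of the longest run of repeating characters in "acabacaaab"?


Input: "acabacaaab"
Scanning for longest run:
  Position 1 ('c'): new char, reset run to 1
  Position 2 ('a'): new char, reset run to 1
  Position 3 ('b'): new char, reset run to 1
  Position 4 ('a'): new char, reset run to 1
  Position 5 ('c'): new char, reset run to 1
  Position 6 ('a'): new char, reset run to 1
  Position 7 ('a'): continues run of 'a', length=2
  Position 8 ('a'): continues run of 'a', length=3
  Position 9 ('b'): new char, reset run to 1
Longest run: 'a' with length 3

3


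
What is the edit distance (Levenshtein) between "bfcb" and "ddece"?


Computing edit distance: "bfcb" -> "ddece"
DP table:
           d    d    e    c    e
      0    1    2    3    4    5
  b   1    1    2    3    4    5
  f   2    2    2    3    4    5
  c   3    3    3    3    3    4
  b   4    4    4    4    4    4
Edit distance = dp[4][5] = 4

4


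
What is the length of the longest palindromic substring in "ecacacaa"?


Input: "ecacacaa"
Checking substrings for palindromes:
  [1:6] "cacac" (len 5) => palindrome
  [2:7] "acaca" (len 5) => palindrome
  [1:4] "cac" (len 3) => palindrome
  [2:5] "aca" (len 3) => palindrome
  [3:6] "cac" (len 3) => palindrome
  [4:7] "aca" (len 3) => palindrome
Longest palindromic substring: "cacac" with length 5

5


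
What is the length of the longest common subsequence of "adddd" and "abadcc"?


LCS of "adddd" and "abadcc"
DP table:
           a    b    a    d    c    c
      0    0    0    0    0    0    0
  a   0    1    1    1    1    1    1
  d   0    1    1    1    2    2    2
  d   0    1    1    1    2    2    2
  d   0    1    1    1    2    2    2
  d   0    1    1    1    2    2    2
LCS length = dp[5][6] = 2

2


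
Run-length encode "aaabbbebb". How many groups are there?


Input: aaabbbebb
Scanning for consecutive runs:
  Group 1: 'a' x 3 (positions 0-2)
  Group 2: 'b' x 3 (positions 3-5)
  Group 3: 'e' x 1 (positions 6-6)
  Group 4: 'b' x 2 (positions 7-8)
Total groups: 4

4


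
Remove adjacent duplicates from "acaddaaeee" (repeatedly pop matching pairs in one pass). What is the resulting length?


Input: acaddaaeee
Stack-based adjacent duplicate removal:
  Read 'a': push. Stack: a
  Read 'c': push. Stack: ac
  Read 'a': push. Stack: aca
  Read 'd': push. Stack: acad
  Read 'd': matches stack top 'd' => pop. Stack: aca
  Read 'a': matches stack top 'a' => pop. Stack: ac
  Read 'a': push. Stack: aca
  Read 'e': push. Stack: acae
  Read 'e': matches stack top 'e' => pop. Stack: aca
  Read 'e': push. Stack: acae
Final stack: "acae" (length 4)

4


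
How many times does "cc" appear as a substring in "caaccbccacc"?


Searching for "cc" in "caaccbccacc"
Scanning each position:
  Position 0: "ca" => no
  Position 1: "aa" => no
  Position 2: "ac" => no
  Position 3: "cc" => MATCH
  Position 4: "cb" => no
  Position 5: "bc" => no
  Position 6: "cc" => MATCH
  Position 7: "ca" => no
  Position 8: "ac" => no
  Position 9: "cc" => MATCH
Total occurrences: 3

3


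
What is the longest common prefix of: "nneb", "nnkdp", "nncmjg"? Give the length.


Words: nneb, nnkdp, nncmjg
  Position 0: all 'n' => match
  Position 1: all 'n' => match
  Position 2: ('e', 'k', 'c') => mismatch, stop
LCP = "nn" (length 2)

2


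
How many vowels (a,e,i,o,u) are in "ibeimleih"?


Input: ibeimleih
Checking each character:
  'i' at position 0: vowel (running total: 1)
  'b' at position 1: consonant
  'e' at position 2: vowel (running total: 2)
  'i' at position 3: vowel (running total: 3)
  'm' at position 4: consonant
  'l' at position 5: consonant
  'e' at position 6: vowel (running total: 4)
  'i' at position 7: vowel (running total: 5)
  'h' at position 8: consonant
Total vowels: 5

5


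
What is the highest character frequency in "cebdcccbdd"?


Input: cebdcccbdd
Character counts:
  'b': 2
  'c': 4
  'd': 3
  'e': 1
Maximum frequency: 4

4


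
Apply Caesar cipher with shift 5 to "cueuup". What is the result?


Caesar cipher: shift "cueuup" by 5
  'c' (pos 2) + 5 = pos 7 = 'h'
  'u' (pos 20) + 5 = pos 25 = 'z'
  'e' (pos 4) + 5 = pos 9 = 'j'
  'u' (pos 20) + 5 = pos 25 = 'z'
  'u' (pos 20) + 5 = pos 25 = 'z'
  'p' (pos 15) + 5 = pos 20 = 'u'
Result: hzjzzu

hzjzzu


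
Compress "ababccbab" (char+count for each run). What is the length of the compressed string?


Input: ababccbab
Runs:
  'a' x 1 => "a1"
  'b' x 1 => "b1"
  'a' x 1 => "a1"
  'b' x 1 => "b1"
  'c' x 2 => "c2"
  'b' x 1 => "b1"
  'a' x 1 => "a1"
  'b' x 1 => "b1"
Compressed: "a1b1a1b1c2b1a1b1"
Compressed length: 16

16


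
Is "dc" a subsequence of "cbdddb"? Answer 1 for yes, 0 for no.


Check if "dc" is a subsequence of "cbdddb"
Greedy scan:
  Position 0 ('c'): no match needed
  Position 1 ('b'): no match needed
  Position 2 ('d'): matches sub[0] = 'd'
  Position 3 ('d'): no match needed
  Position 4 ('d'): no match needed
  Position 5 ('b'): no match needed
Only matched 1/2 characters => not a subsequence

0


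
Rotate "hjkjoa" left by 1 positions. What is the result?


Input: "hjkjoa", rotate left by 1
First 1 characters: "h"
Remaining characters: "jkjoa"
Concatenate remaining + first: "jkjoa" + "h" = "jkjoah"

jkjoah


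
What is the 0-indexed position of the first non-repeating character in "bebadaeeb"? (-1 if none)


Input: bebadaeeb
Character frequencies:
  'a': 2
  'b': 3
  'd': 1
  'e': 3
Scanning left to right for freq == 1:
  Position 0 ('b'): freq=3, skip
  Position 1 ('e'): freq=3, skip
  Position 2 ('b'): freq=3, skip
  Position 3 ('a'): freq=2, skip
  Position 4 ('d'): unique! => answer = 4

4


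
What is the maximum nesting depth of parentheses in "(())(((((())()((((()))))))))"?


Input: "(())(((((())()((((()))))))))"
Tracking depth:
  Position 0 '(': depth becomes 1
  Position 1 '(': depth becomes 2
  Position 2 ')': depth becomes 1
  Position 3 ')': depth becomes 0
  Position 4 '(': depth becomes 1
  Position 5 '(': depth becomes 2
  Position 6 '(': depth becomes 3
  Position 7 '(': depth becomes 4
  Position 8 '(': depth becomes 5
  Position 9 '(': depth becomes 6
  Position 10 ')': depth becomes 5
  Position 11 ')': depth becomes 4
  Position 12 '(': depth becomes 5
  Position 13 ')': depth becomes 4
  Position 14 '(': depth becomes 5
  Position 15 '(': depth becomes 6
  Position 16 '(': depth becomes 7
  Position 17 '(': depth becomes 8
  Position 18 '(': depth becomes 9
  Position 19 ')': depth becomes 8
  Position 20 ')': depth becomes 7
  Position 21 ')': depth becomes 6
  Position 22 ')': depth becomes 5
  Position 23 ')': depth becomes 4
  Position 24 ')': depth becomes 3
  Position 25 ')': depth becomes 2
  Position 26 ')': depth becomes 1
  Position 27 ')': depth becomes 0
Maximum depth reached: 9

9


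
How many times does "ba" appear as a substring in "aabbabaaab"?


Searching for "ba" in "aabbabaaab"
Scanning each position:
  Position 0: "aa" => no
  Position 1: "ab" => no
  Position 2: "bb" => no
  Position 3: "ba" => MATCH
  Position 4: "ab" => no
  Position 5: "ba" => MATCH
  Position 6: "aa" => no
  Position 7: "aa" => no
  Position 8: "ab" => no
Total occurrences: 2

2


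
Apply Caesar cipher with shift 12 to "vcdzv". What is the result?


Caesar cipher: shift "vcdzv" by 12
  'v' (pos 21) + 12 = pos 7 = 'h'
  'c' (pos 2) + 12 = pos 14 = 'o'
  'd' (pos 3) + 12 = pos 15 = 'p'
  'z' (pos 25) + 12 = pos 11 = 'l'
  'v' (pos 21) + 12 = pos 7 = 'h'
Result: hoplh

hoplh


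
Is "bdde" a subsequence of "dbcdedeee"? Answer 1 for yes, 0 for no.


Check if "bdde" is a subsequence of "dbcdedeee"
Greedy scan:
  Position 0 ('d'): no match needed
  Position 1 ('b'): matches sub[0] = 'b'
  Position 2 ('c'): no match needed
  Position 3 ('d'): matches sub[1] = 'd'
  Position 4 ('e'): no match needed
  Position 5 ('d'): matches sub[2] = 'd'
  Position 6 ('e'): matches sub[3] = 'e'
  Position 7 ('e'): no match needed
  Position 8 ('e'): no match needed
All 4 characters matched => is a subsequence

1


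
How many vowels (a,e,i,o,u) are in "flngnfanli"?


Input: flngnfanli
Checking each character:
  'f' at position 0: consonant
  'l' at position 1: consonant
  'n' at position 2: consonant
  'g' at position 3: consonant
  'n' at position 4: consonant
  'f' at position 5: consonant
  'a' at position 6: vowel (running total: 1)
  'n' at position 7: consonant
  'l' at position 8: consonant
  'i' at position 9: vowel (running total: 2)
Total vowels: 2

2


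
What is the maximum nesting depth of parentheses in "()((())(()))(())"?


Input: "()((())(()))(())"
Tracking depth:
  Position 0 '(': depth becomes 1
  Position 1 ')': depth becomes 0
  Position 2 '(': depth becomes 1
  Position 3 '(': depth becomes 2
  Position 4 '(': depth becomes 3
  Position 5 ')': depth becomes 2
  Position 6 ')': depth becomes 1
  Position 7 '(': depth becomes 2
  Position 8 '(': depth becomes 3
  Position 9 ')': depth becomes 2
  Position 10 ')': depth becomes 1
  Position 11 ')': depth becomes 0
  Position 12 '(': depth becomes 1
  Position 13 '(': depth becomes 2
  Position 14 ')': depth becomes 1
  Position 15 ')': depth becomes 0
Maximum depth reached: 3

3


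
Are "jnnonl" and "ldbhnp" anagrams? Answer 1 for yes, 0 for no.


Strings: "jnnonl", "ldbhnp"
Sorted first:  jlnnno
Sorted second: bdhlnp
Differ at position 0: 'j' vs 'b' => not anagrams

0


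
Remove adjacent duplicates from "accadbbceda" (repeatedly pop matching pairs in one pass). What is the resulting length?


Input: accadbbceda
Stack-based adjacent duplicate removal:
  Read 'a': push. Stack: a
  Read 'c': push. Stack: ac
  Read 'c': matches stack top 'c' => pop. Stack: a
  Read 'a': matches stack top 'a' => pop. Stack: (empty)
  Read 'd': push. Stack: d
  Read 'b': push. Stack: db
  Read 'b': matches stack top 'b' => pop. Stack: d
  Read 'c': push. Stack: dc
  Read 'e': push. Stack: dce
  Read 'd': push. Stack: dced
  Read 'a': push. Stack: dceda
Final stack: "dceda" (length 5)

5


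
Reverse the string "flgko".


Input: flgko
Reading characters right to left:
  Position 4: 'o'
  Position 3: 'k'
  Position 2: 'g'
  Position 1: 'l'
  Position 0: 'f'
Reversed: okglf

okglf


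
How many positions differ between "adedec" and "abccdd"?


Comparing "adedec" and "abccdd" position by position:
  Position 0: 'a' vs 'a' => same
  Position 1: 'd' vs 'b' => DIFFER
  Position 2: 'e' vs 'c' => DIFFER
  Position 3: 'd' vs 'c' => DIFFER
  Position 4: 'e' vs 'd' => DIFFER
  Position 5: 'c' vs 'd' => DIFFER
Positions that differ: 5

5


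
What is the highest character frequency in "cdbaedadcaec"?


Input: cdbaedadcaec
Character counts:
  'a': 3
  'b': 1
  'c': 3
  'd': 3
  'e': 2
Maximum frequency: 3

3


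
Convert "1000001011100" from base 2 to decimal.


Input: "1000001011100" in base 2
Positional expansion:
  Digit '1' (value 1) x 2^12 = 4096
  Digit '0' (value 0) x 2^11 = 0
  Digit '0' (value 0) x 2^10 = 0
  Digit '0' (value 0) x 2^9 = 0
  Digit '0' (value 0) x 2^8 = 0
  Digit '0' (value 0) x 2^7 = 0
  Digit '1' (value 1) x 2^6 = 64
  Digit '0' (value 0) x 2^5 = 0
  Digit '1' (value 1) x 2^4 = 16
  Digit '1' (value 1) x 2^3 = 8
  Digit '1' (value 1) x 2^2 = 4
  Digit '0' (value 0) x 2^1 = 0
  Digit '0' (value 0) x 2^0 = 0
Sum = 4188

4188


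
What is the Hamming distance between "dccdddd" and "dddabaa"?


Comparing "dccdddd" and "dddabaa" position by position:
  Position 0: 'd' vs 'd' => same
  Position 1: 'c' vs 'd' => differ
  Position 2: 'c' vs 'd' => differ
  Position 3: 'd' vs 'a' => differ
  Position 4: 'd' vs 'b' => differ
  Position 5: 'd' vs 'a' => differ
  Position 6: 'd' vs 'a' => differ
Total differences (Hamming distance): 6

6


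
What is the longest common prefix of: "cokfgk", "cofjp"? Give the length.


Words: cokfgk, cofjp
  Position 0: all 'c' => match
  Position 1: all 'o' => match
  Position 2: ('k', 'f') => mismatch, stop
LCP = "co" (length 2)

2


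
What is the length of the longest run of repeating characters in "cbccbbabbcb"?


Input: "cbccbbabbcb"
Scanning for longest run:
  Position 1 ('b'): new char, reset run to 1
  Position 2 ('c'): new char, reset run to 1
  Position 3 ('c'): continues run of 'c', length=2
  Position 4 ('b'): new char, reset run to 1
  Position 5 ('b'): continues run of 'b', length=2
  Position 6 ('a'): new char, reset run to 1
  Position 7 ('b'): new char, reset run to 1
  Position 8 ('b'): continues run of 'b', length=2
  Position 9 ('c'): new char, reset run to 1
  Position 10 ('b'): new char, reset run to 1
Longest run: 'c' with length 2

2


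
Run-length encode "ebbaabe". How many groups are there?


Input: ebbaabe
Scanning for consecutive runs:
  Group 1: 'e' x 1 (positions 0-0)
  Group 2: 'b' x 2 (positions 1-2)
  Group 3: 'a' x 2 (positions 3-4)
  Group 4: 'b' x 1 (positions 5-5)
  Group 5: 'e' x 1 (positions 6-6)
Total groups: 5

5


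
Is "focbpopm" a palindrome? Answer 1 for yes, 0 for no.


Input: focbpopm
Reversed: mpopbcof
  Compare pos 0 ('f') with pos 7 ('m'): MISMATCH
  Compare pos 1 ('o') with pos 6 ('p'): MISMATCH
  Compare pos 2 ('c') with pos 5 ('o'): MISMATCH
  Compare pos 3 ('b') with pos 4 ('p'): MISMATCH
Result: not a palindrome

0


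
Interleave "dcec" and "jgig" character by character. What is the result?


Interleaving "dcec" and "jgig":
  Position 0: 'd' from first, 'j' from second => "dj"
  Position 1: 'c' from first, 'g' from second => "cg"
  Position 2: 'e' from first, 'i' from second => "ei"
  Position 3: 'c' from first, 'g' from second => "cg"
Result: djcgeicg

djcgeicg


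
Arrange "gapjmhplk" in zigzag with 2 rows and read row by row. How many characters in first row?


Zigzag "gapjmhplk" into 2 rows:
Placing characters:
  'g' => row 0
  'a' => row 1
  'p' => row 0
  'j' => row 1
  'm' => row 0
  'h' => row 1
  'p' => row 0
  'l' => row 1
  'k' => row 0
Rows:
  Row 0: "gpmpk"
  Row 1: "ajhl"
First row length: 5

5


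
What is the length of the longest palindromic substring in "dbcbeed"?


Input: "dbcbeed"
Checking substrings for palindromes:
  [1:4] "bcb" (len 3) => palindrome
  [4:6] "ee" (len 2) => palindrome
Longest palindromic substring: "bcb" with length 3

3


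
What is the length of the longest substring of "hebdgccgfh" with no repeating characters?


Input: "hebdgccgfh"
Sliding window (track last position of each char):
  Position 0 ('h'): window [0,0] length 1 -- new best
  Position 1 ('e'): window [0,1] length 2 -- new best
  Position 2 ('b'): window [0,2] length 3 -- new best
  Position 3 ('d'): window [0,3] length 4 -- new best
  Position 4 ('g'): window [0,4] length 5 -- new best
  Position 5 ('c'): window [0,5] length 6 -- new best
  Position 6 ('c'): repeat (last at 5), move window start to 6
  Position 6 ('c'): window [6,6] length 1
  Position 7 ('g'): window [6,7] length 2
  Position 8 ('f'): window [6,8] length 3
  Position 9 ('h'): window [6,9] length 4
Longest substring with no repeats: "hebdgc" with length 6

6


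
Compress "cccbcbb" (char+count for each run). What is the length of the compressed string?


Input: cccbcbb
Runs:
  'c' x 3 => "c3"
  'b' x 1 => "b1"
  'c' x 1 => "c1"
  'b' x 2 => "b2"
Compressed: "c3b1c1b2"
Compressed length: 8

8


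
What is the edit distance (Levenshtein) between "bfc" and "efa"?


Computing edit distance: "bfc" -> "efa"
DP table:
           e    f    a
      0    1    2    3
  b   1    1    2    3
  f   2    2    1    2
  c   3    3    2    2
Edit distance = dp[3][3] = 2

2


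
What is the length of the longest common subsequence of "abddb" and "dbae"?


LCS of "abddb" and "dbae"
DP table:
           d    b    a    e
      0    0    0    0    0
  a   0    0    0    1    1
  b   0    0    1    1    1
  d   0    1    1    1    1
  d   0    1    1    1    1
  b   0    1    2    2    2
LCS length = dp[5][4] = 2

2


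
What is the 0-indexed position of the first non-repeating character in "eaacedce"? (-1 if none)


Input: eaacedce
Character frequencies:
  'a': 2
  'c': 2
  'd': 1
  'e': 3
Scanning left to right for freq == 1:
  Position 0 ('e'): freq=3, skip
  Position 1 ('a'): freq=2, skip
  Position 2 ('a'): freq=2, skip
  Position 3 ('c'): freq=2, skip
  Position 4 ('e'): freq=3, skip
  Position 5 ('d'): unique! => answer = 5

5


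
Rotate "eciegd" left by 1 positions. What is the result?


Input: "eciegd", rotate left by 1
First 1 characters: "e"
Remaining characters: "ciegd"
Concatenate remaining + first: "ciegd" + "e" = "ciegde"

ciegde


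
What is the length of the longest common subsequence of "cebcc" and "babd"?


LCS of "cebcc" and "babd"
DP table:
           b    a    b    d
      0    0    0    0    0
  c   0    0    0    0    0
  e   0    0    0    0    0
  b   0    1    1    1    1
  c   0    1    1    1    1
  c   0    1    1    1    1
LCS length = dp[5][4] = 1

1


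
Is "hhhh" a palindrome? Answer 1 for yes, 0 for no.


Input: hhhh
Reversed: hhhh
  Compare pos 0 ('h') with pos 3 ('h'): match
  Compare pos 1 ('h') with pos 2 ('h'): match
Result: palindrome

1


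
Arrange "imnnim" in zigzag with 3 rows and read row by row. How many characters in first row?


Zigzag "imnnim" into 3 rows:
Placing characters:
  'i' => row 0
  'm' => row 1
  'n' => row 2
  'n' => row 1
  'i' => row 0
  'm' => row 1
Rows:
  Row 0: "ii"
  Row 1: "mnm"
  Row 2: "n"
First row length: 2

2


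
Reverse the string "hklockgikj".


Input: hklockgikj
Reading characters right to left:
  Position 9: 'j'
  Position 8: 'k'
  Position 7: 'i'
  Position 6: 'g'
  Position 5: 'k'
  Position 4: 'c'
  Position 3: 'o'
  Position 2: 'l'
  Position 1: 'k'
  Position 0: 'h'
Reversed: jkigkcolkh

jkigkcolkh


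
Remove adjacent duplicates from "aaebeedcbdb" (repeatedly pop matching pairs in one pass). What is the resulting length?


Input: aaebeedcbdb
Stack-based adjacent duplicate removal:
  Read 'a': push. Stack: a
  Read 'a': matches stack top 'a' => pop. Stack: (empty)
  Read 'e': push. Stack: e
  Read 'b': push. Stack: eb
  Read 'e': push. Stack: ebe
  Read 'e': matches stack top 'e' => pop. Stack: eb
  Read 'd': push. Stack: ebd
  Read 'c': push. Stack: ebdc
  Read 'b': push. Stack: ebdcb
  Read 'd': push. Stack: ebdcbd
  Read 'b': push. Stack: ebdcbdb
Final stack: "ebdcbdb" (length 7)

7


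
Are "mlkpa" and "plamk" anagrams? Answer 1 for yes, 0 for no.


Strings: "mlkpa", "plamk"
Sorted first:  aklmp
Sorted second: aklmp
Sorted forms match => anagrams

1


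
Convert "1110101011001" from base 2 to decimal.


Input: "1110101011001" in base 2
Positional expansion:
  Digit '1' (value 1) x 2^12 = 4096
  Digit '1' (value 1) x 2^11 = 2048
  Digit '1' (value 1) x 2^10 = 1024
  Digit '0' (value 0) x 2^9 = 0
  Digit '1' (value 1) x 2^8 = 256
  Digit '0' (value 0) x 2^7 = 0
  Digit '1' (value 1) x 2^6 = 64
  Digit '0' (value 0) x 2^5 = 0
  Digit '1' (value 1) x 2^4 = 16
  Digit '1' (value 1) x 2^3 = 8
  Digit '0' (value 0) x 2^2 = 0
  Digit '0' (value 0) x 2^1 = 0
  Digit '1' (value 1) x 2^0 = 1
Sum = 7513

7513


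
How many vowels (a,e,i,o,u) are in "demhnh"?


Input: demhnh
Checking each character:
  'd' at position 0: consonant
  'e' at position 1: vowel (running total: 1)
  'm' at position 2: consonant
  'h' at position 3: consonant
  'n' at position 4: consonant
  'h' at position 5: consonant
Total vowels: 1

1


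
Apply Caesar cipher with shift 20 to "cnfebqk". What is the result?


Caesar cipher: shift "cnfebqk" by 20
  'c' (pos 2) + 20 = pos 22 = 'w'
  'n' (pos 13) + 20 = pos 7 = 'h'
  'f' (pos 5) + 20 = pos 25 = 'z'
  'e' (pos 4) + 20 = pos 24 = 'y'
  'b' (pos 1) + 20 = pos 21 = 'v'
  'q' (pos 16) + 20 = pos 10 = 'k'
  'k' (pos 10) + 20 = pos 4 = 'e'
Result: whzyvke

whzyvke


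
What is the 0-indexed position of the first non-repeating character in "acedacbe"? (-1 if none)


Input: acedacbe
Character frequencies:
  'a': 2
  'b': 1
  'c': 2
  'd': 1
  'e': 2
Scanning left to right for freq == 1:
  Position 0 ('a'): freq=2, skip
  Position 1 ('c'): freq=2, skip
  Position 2 ('e'): freq=2, skip
  Position 3 ('d'): unique! => answer = 3

3


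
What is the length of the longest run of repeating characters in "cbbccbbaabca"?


Input: "cbbccbbaabca"
Scanning for longest run:
  Position 1 ('b'): new char, reset run to 1
  Position 2 ('b'): continues run of 'b', length=2
  Position 3 ('c'): new char, reset run to 1
  Position 4 ('c'): continues run of 'c', length=2
  Position 5 ('b'): new char, reset run to 1
  Position 6 ('b'): continues run of 'b', length=2
  Position 7 ('a'): new char, reset run to 1
  Position 8 ('a'): continues run of 'a', length=2
  Position 9 ('b'): new char, reset run to 1
  Position 10 ('c'): new char, reset run to 1
  Position 11 ('a'): new char, reset run to 1
Longest run: 'b' with length 2

2


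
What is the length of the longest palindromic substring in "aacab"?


Input: "aacab"
Checking substrings for palindromes:
  [1:4] "aca" (len 3) => palindrome
  [0:2] "aa" (len 2) => palindrome
Longest palindromic substring: "aca" with length 3

3


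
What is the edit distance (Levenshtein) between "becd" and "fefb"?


Computing edit distance: "becd" -> "fefb"
DP table:
           f    e    f    b
      0    1    2    3    4
  b   1    1    2    3    3
  e   2    2    1    2    3
  c   3    3    2    2    3
  d   4    4    3    3    3
Edit distance = dp[4][4] = 3

3


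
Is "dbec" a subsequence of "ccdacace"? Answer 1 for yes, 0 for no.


Check if "dbec" is a subsequence of "ccdacace"
Greedy scan:
  Position 0 ('c'): no match needed
  Position 1 ('c'): no match needed
  Position 2 ('d'): matches sub[0] = 'd'
  Position 3 ('a'): no match needed
  Position 4 ('c'): no match needed
  Position 5 ('a'): no match needed
  Position 6 ('c'): no match needed
  Position 7 ('e'): no match needed
Only matched 1/4 characters => not a subsequence

0


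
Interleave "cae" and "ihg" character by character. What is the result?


Interleaving "cae" and "ihg":
  Position 0: 'c' from first, 'i' from second => "ci"
  Position 1: 'a' from first, 'h' from second => "ah"
  Position 2: 'e' from first, 'g' from second => "eg"
Result: ciaheg

ciaheg


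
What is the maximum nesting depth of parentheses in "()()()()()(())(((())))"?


Input: "()()()()()(())(((())))"
Tracking depth:
  Position 0 '(': depth becomes 1
  Position 1 ')': depth becomes 0
  Position 2 '(': depth becomes 1
  Position 3 ')': depth becomes 0
  Position 4 '(': depth becomes 1
  Position 5 ')': depth becomes 0
  Position 6 '(': depth becomes 1
  Position 7 ')': depth becomes 0
  Position 8 '(': depth becomes 1
  Position 9 ')': depth becomes 0
  Position 10 '(': depth becomes 1
  Position 11 '(': depth becomes 2
  Position 12 ')': depth becomes 1
  Position 13 ')': depth becomes 0
  Position 14 '(': depth becomes 1
  Position 15 '(': depth becomes 2
  Position 16 '(': depth becomes 3
  Position 17 '(': depth becomes 4
  Position 18 ')': depth becomes 3
  Position 19 ')': depth becomes 2
  Position 20 ')': depth becomes 1
  Position 21 ')': depth becomes 0
Maximum depth reached: 4

4


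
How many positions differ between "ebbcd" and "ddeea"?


Comparing "ebbcd" and "ddeea" position by position:
  Position 0: 'e' vs 'd' => DIFFER
  Position 1: 'b' vs 'd' => DIFFER
  Position 2: 'b' vs 'e' => DIFFER
  Position 3: 'c' vs 'e' => DIFFER
  Position 4: 'd' vs 'a' => DIFFER
Positions that differ: 5

5


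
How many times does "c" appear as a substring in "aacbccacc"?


Searching for "c" in "aacbccacc"
Scanning each position:
  Position 0: "a" => no
  Position 1: "a" => no
  Position 2: "c" => MATCH
  Position 3: "b" => no
  Position 4: "c" => MATCH
  Position 5: "c" => MATCH
  Position 6: "a" => no
  Position 7: "c" => MATCH
  Position 8: "c" => MATCH
Total occurrences: 5

5


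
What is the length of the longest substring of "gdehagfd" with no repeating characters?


Input: "gdehagfd"
Sliding window (track last position of each char):
  Position 0 ('g'): window [0,0] length 1 -- new best
  Position 1 ('d'): window [0,1] length 2 -- new best
  Position 2 ('e'): window [0,2] length 3 -- new best
  Position 3 ('h'): window [0,3] length 4 -- new best
  Position 4 ('a'): window [0,4] length 5 -- new best
  Position 5 ('g'): repeat (last at 0), move window start to 1
  Position 5 ('g'): window [1,5] length 5
  Position 6 ('f'): window [1,6] length 6 -- new best
  Position 7 ('d'): repeat (last at 1), move window start to 2
  Position 7 ('d'): window [2,7] length 6
Longest substring with no repeats: "dehagf" with length 6

6


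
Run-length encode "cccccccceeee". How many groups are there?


Input: cccccccceeee
Scanning for consecutive runs:
  Group 1: 'c' x 8 (positions 0-7)
  Group 2: 'e' x 4 (positions 8-11)
Total groups: 2

2


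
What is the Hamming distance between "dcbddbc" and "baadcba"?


Comparing "dcbddbc" and "baadcba" position by position:
  Position 0: 'd' vs 'b' => differ
  Position 1: 'c' vs 'a' => differ
  Position 2: 'b' vs 'a' => differ
  Position 3: 'd' vs 'd' => same
  Position 4: 'd' vs 'c' => differ
  Position 5: 'b' vs 'b' => same
  Position 6: 'c' vs 'a' => differ
Total differences (Hamming distance): 5

5


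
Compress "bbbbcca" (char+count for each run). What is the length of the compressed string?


Input: bbbbcca
Runs:
  'b' x 4 => "b4"
  'c' x 2 => "c2"
  'a' x 1 => "a1"
Compressed: "b4c2a1"
Compressed length: 6

6


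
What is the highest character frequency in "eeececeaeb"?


Input: eeececeaeb
Character counts:
  'a': 1
  'b': 1
  'c': 2
  'e': 6
Maximum frequency: 6

6


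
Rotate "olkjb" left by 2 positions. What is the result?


Input: "olkjb", rotate left by 2
First 2 characters: "ol"
Remaining characters: "kjb"
Concatenate remaining + first: "kjb" + "ol" = "kjbol"

kjbol


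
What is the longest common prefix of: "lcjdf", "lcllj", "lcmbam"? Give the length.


Words: lcjdf, lcllj, lcmbam
  Position 0: all 'l' => match
  Position 1: all 'c' => match
  Position 2: ('j', 'l', 'm') => mismatch, stop
LCP = "lc" (length 2)

2


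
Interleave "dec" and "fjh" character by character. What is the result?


Interleaving "dec" and "fjh":
  Position 0: 'd' from first, 'f' from second => "df"
  Position 1: 'e' from first, 'j' from second => "ej"
  Position 2: 'c' from first, 'h' from second => "ch"
Result: dfejch

dfejch


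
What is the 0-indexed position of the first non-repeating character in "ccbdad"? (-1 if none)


Input: ccbdad
Character frequencies:
  'a': 1
  'b': 1
  'c': 2
  'd': 2
Scanning left to right for freq == 1:
  Position 0 ('c'): freq=2, skip
  Position 1 ('c'): freq=2, skip
  Position 2 ('b'): unique! => answer = 2

2


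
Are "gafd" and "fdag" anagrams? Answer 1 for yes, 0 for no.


Strings: "gafd", "fdag"
Sorted first:  adfg
Sorted second: adfg
Sorted forms match => anagrams

1


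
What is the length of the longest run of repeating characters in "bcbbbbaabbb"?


Input: "bcbbbbaabbb"
Scanning for longest run:
  Position 1 ('c'): new char, reset run to 1
  Position 2 ('b'): new char, reset run to 1
  Position 3 ('b'): continues run of 'b', length=2
  Position 4 ('b'): continues run of 'b', length=3
  Position 5 ('b'): continues run of 'b', length=4
  Position 6 ('a'): new char, reset run to 1
  Position 7 ('a'): continues run of 'a', length=2
  Position 8 ('b'): new char, reset run to 1
  Position 9 ('b'): continues run of 'b', length=2
  Position 10 ('b'): continues run of 'b', length=3
Longest run: 'b' with length 4

4


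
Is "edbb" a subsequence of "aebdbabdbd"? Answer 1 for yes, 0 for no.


Check if "edbb" is a subsequence of "aebdbabdbd"
Greedy scan:
  Position 0 ('a'): no match needed
  Position 1 ('e'): matches sub[0] = 'e'
  Position 2 ('b'): no match needed
  Position 3 ('d'): matches sub[1] = 'd'
  Position 4 ('b'): matches sub[2] = 'b'
  Position 5 ('a'): no match needed
  Position 6 ('b'): matches sub[3] = 'b'
  Position 7 ('d'): no match needed
  Position 8 ('b'): no match needed
  Position 9 ('d'): no match needed
All 4 characters matched => is a subsequence

1


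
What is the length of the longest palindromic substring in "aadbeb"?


Input: "aadbeb"
Checking substrings for palindromes:
  [3:6] "beb" (len 3) => palindrome
  [0:2] "aa" (len 2) => palindrome
Longest palindromic substring: "beb" with length 3

3


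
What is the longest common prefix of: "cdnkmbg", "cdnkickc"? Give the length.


Words: cdnkmbg, cdnkickc
  Position 0: all 'c' => match
  Position 1: all 'd' => match
  Position 2: all 'n' => match
  Position 3: all 'k' => match
  Position 4: ('m', 'i') => mismatch, stop
LCP = "cdnk" (length 4)

4


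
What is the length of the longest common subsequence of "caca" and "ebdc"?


LCS of "caca" and "ebdc"
DP table:
           e    b    d    c
      0    0    0    0    0
  c   0    0    0    0    1
  a   0    0    0    0    1
  c   0    0    0    0    1
  a   0    0    0    0    1
LCS length = dp[4][4] = 1

1


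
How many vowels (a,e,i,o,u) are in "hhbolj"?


Input: hhbolj
Checking each character:
  'h' at position 0: consonant
  'h' at position 1: consonant
  'b' at position 2: consonant
  'o' at position 3: vowel (running total: 1)
  'l' at position 4: consonant
  'j' at position 5: consonant
Total vowels: 1

1


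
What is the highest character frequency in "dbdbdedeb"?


Input: dbdbdedeb
Character counts:
  'b': 3
  'd': 4
  'e': 2
Maximum frequency: 4

4


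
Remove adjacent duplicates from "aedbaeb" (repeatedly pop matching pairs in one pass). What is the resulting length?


Input: aedbaeb
Stack-based adjacent duplicate removal:
  Read 'a': push. Stack: a
  Read 'e': push. Stack: ae
  Read 'd': push. Stack: aed
  Read 'b': push. Stack: aedb
  Read 'a': push. Stack: aedba
  Read 'e': push. Stack: aedbae
  Read 'b': push. Stack: aedbaeb
Final stack: "aedbaeb" (length 7)

7


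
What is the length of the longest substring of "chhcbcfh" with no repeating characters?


Input: "chhcbcfh"
Sliding window (track last position of each char):
  Position 0 ('c'): window [0,0] length 1 -- new best
  Position 1 ('h'): window [0,1] length 2 -- new best
  Position 2 ('h'): repeat (last at 1), move window start to 2
  Position 2 ('h'): window [2,2] length 1
  Position 3 ('c'): window [2,3] length 2
  Position 4 ('b'): window [2,4] length 3 -- new best
  Position 5 ('c'): repeat (last at 3), move window start to 4
  Position 5 ('c'): window [4,5] length 2
  Position 6 ('f'): window [4,6] length 3
  Position 7 ('h'): window [4,7] length 4 -- new best
Longest substring with no repeats: "bcfh" with length 4

4


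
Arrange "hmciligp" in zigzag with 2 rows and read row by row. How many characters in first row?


Zigzag "hmciligp" into 2 rows:
Placing characters:
  'h' => row 0
  'm' => row 1
  'c' => row 0
  'i' => row 1
  'l' => row 0
  'i' => row 1
  'g' => row 0
  'p' => row 1
Rows:
  Row 0: "hclg"
  Row 1: "miip"
First row length: 4

4
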